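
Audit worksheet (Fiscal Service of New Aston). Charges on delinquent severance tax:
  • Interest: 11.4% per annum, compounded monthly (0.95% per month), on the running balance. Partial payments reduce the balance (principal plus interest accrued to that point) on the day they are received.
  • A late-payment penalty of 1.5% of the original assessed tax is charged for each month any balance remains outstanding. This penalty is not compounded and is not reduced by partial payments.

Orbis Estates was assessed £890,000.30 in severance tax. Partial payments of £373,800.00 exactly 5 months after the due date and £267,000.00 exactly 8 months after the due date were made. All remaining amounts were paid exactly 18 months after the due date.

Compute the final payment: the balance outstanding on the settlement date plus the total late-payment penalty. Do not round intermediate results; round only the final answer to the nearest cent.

Balance at month 5: £890,000.3000 × (1 + 0.0095)^5 = £933,086.2065…
After £373,800.00 payment: £933,086.2065… − £373,800.00 = £559,286.2065…
Balance at month 8: £559,286.2065… × (1 + 0.0095)^3 = £575,377.7696…
After £267,000.00 payment: £575,377.7696… − £267,000.00 = £308,377.7696…
Balance at month 18: £308,377.7696… × (1 + 0.0095)^10 = £338,958.3179…
Penalty: 18 × 1.5% × £890,000.30 = £240,300.08…
Final settlement = outstanding balance + penalty = £338,958.3179… + £240,300.08… = £579,258.40

£579,258.40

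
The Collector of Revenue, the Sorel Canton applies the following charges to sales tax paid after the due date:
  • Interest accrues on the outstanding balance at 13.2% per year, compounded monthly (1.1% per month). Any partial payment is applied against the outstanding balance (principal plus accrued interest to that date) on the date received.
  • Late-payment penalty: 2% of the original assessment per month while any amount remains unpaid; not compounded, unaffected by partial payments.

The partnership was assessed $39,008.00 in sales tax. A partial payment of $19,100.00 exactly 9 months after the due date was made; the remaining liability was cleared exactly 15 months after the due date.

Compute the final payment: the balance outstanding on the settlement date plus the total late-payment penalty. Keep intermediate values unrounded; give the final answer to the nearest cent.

$37,270.96

Balance at month 9: $39,008.0000 × (1 + 0.011)^9 = $43,044.1449…
After $19,100.00 payment: $43,044.1449… − $19,100.00 = $23,944.1449…
Balance at month 15: $23,944.1449… × (1 + 0.011)^6 = $25,568.5597…
Penalty: 15 × 2% × $39,008.00 = $11,702.40
Final settlement = outstanding balance + penalty = $25,568.5597… + $11,702.40 = $37,270.96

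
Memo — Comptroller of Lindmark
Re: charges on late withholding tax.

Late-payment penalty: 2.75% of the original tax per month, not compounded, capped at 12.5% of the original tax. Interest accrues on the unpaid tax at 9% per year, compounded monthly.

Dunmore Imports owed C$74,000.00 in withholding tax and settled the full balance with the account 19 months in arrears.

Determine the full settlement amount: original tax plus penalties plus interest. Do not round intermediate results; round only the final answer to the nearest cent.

C$94,537.97

Penalty (uncapped): 19 × 2.75% × C$74,000.00 = C$38,665.00; cap = 12.5% × C$74,000.00 = C$9,250.00 → penalty = C$9,250.00
Interest (9%/yr ÷ 12 = 0.75%/month): C$74,000.00 × ((1 + 0.0075)^19 − 1) = C$11,287.9668…
Total = C$74,000.00 + C$9,250.0000 + C$11,287.9668… = C$94,537.97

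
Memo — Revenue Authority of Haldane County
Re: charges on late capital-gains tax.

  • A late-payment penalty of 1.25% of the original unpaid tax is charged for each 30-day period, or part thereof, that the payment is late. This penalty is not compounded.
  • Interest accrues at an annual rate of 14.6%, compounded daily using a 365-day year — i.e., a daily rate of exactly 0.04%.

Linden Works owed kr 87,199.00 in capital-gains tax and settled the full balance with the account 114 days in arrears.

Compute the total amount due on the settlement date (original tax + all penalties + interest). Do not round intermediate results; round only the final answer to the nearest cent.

kr 95,626.45

Penalty periods: ⌈114/30⌉ = 4; penalty = 4 × 1.25% × kr 87,199.00 = kr 4,359.95
Interest: kr 87,199.00 × ((1 + 0.0004)^114 − 1) = kr 87,199.00 × 0.04664612… = kr 4,067.4952…
Total = kr 87,199.00 + kr 4,359.9500 + kr 4,067.4952… = kr 95,626.45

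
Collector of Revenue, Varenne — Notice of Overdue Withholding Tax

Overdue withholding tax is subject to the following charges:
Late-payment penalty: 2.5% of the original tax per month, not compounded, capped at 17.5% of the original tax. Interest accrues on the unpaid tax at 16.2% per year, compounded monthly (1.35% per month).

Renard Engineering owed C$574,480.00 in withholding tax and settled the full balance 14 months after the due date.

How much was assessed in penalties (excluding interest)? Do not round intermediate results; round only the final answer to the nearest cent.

Penalty (uncapped): 14 × 2.5% × C$574,480.00 = C$201,068.00; cap = 17.5% × C$574,480.00 = C$100,534.00 → penalty = C$100,534.00

C$100,534.00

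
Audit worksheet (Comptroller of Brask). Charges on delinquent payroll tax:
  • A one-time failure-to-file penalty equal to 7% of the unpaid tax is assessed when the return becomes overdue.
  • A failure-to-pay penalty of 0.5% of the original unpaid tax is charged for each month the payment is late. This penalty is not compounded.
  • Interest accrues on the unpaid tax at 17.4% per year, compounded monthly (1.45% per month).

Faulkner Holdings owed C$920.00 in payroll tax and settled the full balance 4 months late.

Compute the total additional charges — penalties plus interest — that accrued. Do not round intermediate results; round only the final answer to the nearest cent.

Failure-to-file penalty: 7% × C$920.00 = C$64.40
Failure-to-pay penalty: 4 × 0.5% × C$920.00 = C$18.40
Interest: C$920.00 × ((1 + 0.0145)^4 − 1) = C$920.00 × 0.0592737… = C$54.5318…
Penalties + interest = C$82.8000 + C$54.5318… = C$137.33

C$137.33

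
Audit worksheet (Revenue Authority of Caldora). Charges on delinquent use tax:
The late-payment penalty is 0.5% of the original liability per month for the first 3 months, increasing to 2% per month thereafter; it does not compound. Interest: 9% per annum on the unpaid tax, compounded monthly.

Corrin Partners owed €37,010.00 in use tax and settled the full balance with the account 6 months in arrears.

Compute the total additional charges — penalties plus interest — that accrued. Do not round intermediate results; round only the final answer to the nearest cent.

Penalty, months 1–3: 3 × 0.5% × €37,010.00 = €555.15
Penalty, months 4–6: 3 × 2% × €37,010.00 = €2,220.60
Interest (9%/yr ÷ 12 = 0.75%/month): €37,010.00 × ((1 + 0.0075)^6 − 1) = €1,696.9912…
Penalties + interest = €2,775.7500 + €1,696.9912… = €4,472.74

€4,472.74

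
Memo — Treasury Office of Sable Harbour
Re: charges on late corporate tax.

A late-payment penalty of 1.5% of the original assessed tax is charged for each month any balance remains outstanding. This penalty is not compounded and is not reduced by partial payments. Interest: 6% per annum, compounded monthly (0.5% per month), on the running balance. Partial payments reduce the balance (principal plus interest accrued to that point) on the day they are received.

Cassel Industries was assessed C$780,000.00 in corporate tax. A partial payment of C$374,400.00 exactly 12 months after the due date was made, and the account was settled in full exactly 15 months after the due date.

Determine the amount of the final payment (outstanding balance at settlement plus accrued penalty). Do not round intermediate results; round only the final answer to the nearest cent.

Balance at month 12: C$780,000.0000 × (1 + 0.005)^12 = C$828,108.6933…
After C$374,400.00 payment: C$828,108.6933… − C$374,400.00 = C$453,708.6933…
Balance at month 15: C$453,708.6933… × (1 + 0.005)^3 = C$460,548.4085…
Penalty: 15 × 1.5% × C$780,000.00 = C$175,500.00
Final settlement = outstanding balance + penalty = C$460,548.4085… + C$175,500.00 = C$636,048.41

C$636,048.41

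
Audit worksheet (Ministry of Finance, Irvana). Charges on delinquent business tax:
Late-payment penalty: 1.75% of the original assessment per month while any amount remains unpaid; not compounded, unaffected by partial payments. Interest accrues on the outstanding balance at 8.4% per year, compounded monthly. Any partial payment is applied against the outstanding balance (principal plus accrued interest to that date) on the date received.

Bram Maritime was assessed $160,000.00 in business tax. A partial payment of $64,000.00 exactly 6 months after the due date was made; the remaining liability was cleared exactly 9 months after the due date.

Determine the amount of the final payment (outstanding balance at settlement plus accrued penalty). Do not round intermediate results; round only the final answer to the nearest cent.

$130,213.47

Monthly rate = 8.4% ÷ 12 = 0.7%
Balance at month 6: $160,000.0000 × (1 + 0.007)^6 = $166,838.7034…
After $64,000.00 payment: $166,838.7034… − $64,000.00 = $102,838.7034…
Balance at month 9: $102,838.7034… × (1 + 0.007)^3 = $105,013.4687…
Penalty: 9 × 1.75% × $160,000.00 = $25,200.00
Final settlement = outstanding balance + penalty = $105,013.4687… + $25,200.00 = $130,213.47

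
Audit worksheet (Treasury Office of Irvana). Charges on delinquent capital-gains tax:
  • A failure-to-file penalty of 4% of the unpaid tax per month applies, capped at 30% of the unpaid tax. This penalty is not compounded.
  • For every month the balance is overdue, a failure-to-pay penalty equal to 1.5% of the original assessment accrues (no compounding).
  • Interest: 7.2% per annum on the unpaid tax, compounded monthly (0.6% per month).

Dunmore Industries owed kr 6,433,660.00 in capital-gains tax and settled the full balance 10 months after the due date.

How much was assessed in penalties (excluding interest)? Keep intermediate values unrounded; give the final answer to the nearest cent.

kr 2,895,147.00

Failure-to-file: 10 × 4% × kr 6,433,660.00 = kr 2,573,464.00, capped at 30% × kr 6,433,660.00 = kr 1,930,098.00
Failure-to-pay penalty = 1.5% × kr 6,433,660.00 × 10 mo = kr 965,049.00
Total penalty = kr 1,930,098.00 + kr 965,049.00 = kr 2,895,147.00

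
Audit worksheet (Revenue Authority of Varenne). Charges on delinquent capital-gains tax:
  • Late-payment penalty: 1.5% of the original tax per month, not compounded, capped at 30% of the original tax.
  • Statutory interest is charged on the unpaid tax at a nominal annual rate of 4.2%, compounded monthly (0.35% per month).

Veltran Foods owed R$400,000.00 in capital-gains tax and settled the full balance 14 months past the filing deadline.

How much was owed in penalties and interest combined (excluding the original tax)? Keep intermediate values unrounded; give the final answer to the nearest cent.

R$104,052.20

Penalty: 14 × 1.5% × R$400,000.00 = R$84,000.00 (below the 30% cap of R$120,000.00)
Interest: R$400,000.00 × ((1 + 0.0035)^14 − 1) = R$400,000.00 × 0.0501305… = R$20,052.2031…
Penalties + interest = R$84,000.0000 + R$20,052.2031… = R$104,052.20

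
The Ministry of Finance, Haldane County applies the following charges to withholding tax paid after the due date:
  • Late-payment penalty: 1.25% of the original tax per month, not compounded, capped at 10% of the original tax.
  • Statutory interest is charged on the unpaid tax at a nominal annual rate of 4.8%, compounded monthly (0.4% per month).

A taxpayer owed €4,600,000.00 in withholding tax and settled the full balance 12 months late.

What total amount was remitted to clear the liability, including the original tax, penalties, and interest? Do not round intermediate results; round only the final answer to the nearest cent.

Penalty (uncapped): 12 × 1.25% × €4,600,000.00 = €690,000.00; cap = 10% × €4,600,000.00 = €460,000.00 → penalty = €460,000.00
Interest: €4,600,000.00 × ((1 + 0.004)^12 − 1) = €4,600,000.00 × 0.0490702… = €225,722.9547…
Total = €4,600,000.00 + €460,000.0000 + €225,722.9547… = €5,285,722.95

€5,285,722.95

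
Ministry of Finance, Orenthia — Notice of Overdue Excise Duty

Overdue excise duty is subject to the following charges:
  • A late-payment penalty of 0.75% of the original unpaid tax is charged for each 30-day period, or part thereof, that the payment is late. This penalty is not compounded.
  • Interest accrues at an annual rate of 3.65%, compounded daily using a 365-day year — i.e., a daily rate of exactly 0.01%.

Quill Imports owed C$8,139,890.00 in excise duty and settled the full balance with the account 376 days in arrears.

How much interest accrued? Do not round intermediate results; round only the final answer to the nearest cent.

C$311,870.70

Interest: C$8,139,890.00 × ((1 + 0.0001)^376 − 1) = C$8,139,890.00 × 0.03831387… = C$311,870.7001…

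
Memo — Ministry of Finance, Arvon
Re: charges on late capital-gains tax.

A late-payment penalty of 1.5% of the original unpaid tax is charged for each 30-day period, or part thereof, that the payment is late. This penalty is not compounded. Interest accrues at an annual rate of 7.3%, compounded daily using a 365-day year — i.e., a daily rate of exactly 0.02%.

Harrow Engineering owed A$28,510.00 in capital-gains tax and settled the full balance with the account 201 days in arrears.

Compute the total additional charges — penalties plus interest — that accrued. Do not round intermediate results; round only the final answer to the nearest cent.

A$4,162.88

Penalty periods: ⌈201/30⌉ = 7; penalty = 7 × 1.5% × A$28,510.00 = A$2,993.55
Interest: A$28,510.00 × ((1 + 0.0002)^201 − 1) = A$28,510.00 × 0.04101477… = A$1,169.3312…
Penalties + interest = A$2,993.5500 + A$1,169.3312… = A$4,162.88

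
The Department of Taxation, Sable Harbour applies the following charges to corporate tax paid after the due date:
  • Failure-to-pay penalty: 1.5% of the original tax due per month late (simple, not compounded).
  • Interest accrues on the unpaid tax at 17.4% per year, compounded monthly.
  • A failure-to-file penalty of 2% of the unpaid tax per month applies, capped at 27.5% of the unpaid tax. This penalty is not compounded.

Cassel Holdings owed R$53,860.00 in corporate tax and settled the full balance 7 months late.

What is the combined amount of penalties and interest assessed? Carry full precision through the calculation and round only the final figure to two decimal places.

Failure-to-file: 7 × 2% × R$53,860.00 = R$7,540.40 (under the 27.5% cap)
Failure-to-pay penalty: 7 × 1.5% × R$53,860.00 = R$5,655.30
Interest (17.4%/yr ÷ 12 = 1.45%/month): R$53,860.00 × ((1 + 0.0145)^7 − 1) = R$5,710.4264…
Penalties + interest = R$13,195.7000 + R$5,710.4264… = R$18,906.13

R$18,906.13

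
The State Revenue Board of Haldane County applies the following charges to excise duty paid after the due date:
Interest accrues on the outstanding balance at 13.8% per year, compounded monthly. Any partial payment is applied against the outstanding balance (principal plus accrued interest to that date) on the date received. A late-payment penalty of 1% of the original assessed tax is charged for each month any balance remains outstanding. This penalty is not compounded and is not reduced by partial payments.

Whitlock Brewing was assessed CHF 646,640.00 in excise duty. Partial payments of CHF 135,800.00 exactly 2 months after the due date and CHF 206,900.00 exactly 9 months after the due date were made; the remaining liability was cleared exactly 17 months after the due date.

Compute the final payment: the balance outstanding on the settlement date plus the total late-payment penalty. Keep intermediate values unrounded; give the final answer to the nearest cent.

CHF 507,386.50

Monthly rate = 13.8% ÷ 12 = 1.15%
Balance at month 2: CHF 646,640.0000 × (1 + 0.0115)^2 = CHF 661,598.2381…
After CHF 135,800.00 payment: CHF 661,598.2381… − CHF 135,800.00 = CHF 525,798.2381…
Balance at month 9: CHF 525,798.2381… × (1 + 0.0115)^7 = CHF 569,613.5821…
After CHF 206,900.00 payment: CHF 569,613.5821… − CHF 206,900.00 = CHF 362,713.5821…
Balance at month 17: CHF 362,713.5821… × (1 + 0.0115)^8 = CHF 397,457.7002…
Penalty: 17 × 1% × CHF 646,640.00 = CHF 109,928.80
Final settlement = outstanding balance + penalty = CHF 397,457.7002… + CHF 109,928.80 = CHF 507,386.50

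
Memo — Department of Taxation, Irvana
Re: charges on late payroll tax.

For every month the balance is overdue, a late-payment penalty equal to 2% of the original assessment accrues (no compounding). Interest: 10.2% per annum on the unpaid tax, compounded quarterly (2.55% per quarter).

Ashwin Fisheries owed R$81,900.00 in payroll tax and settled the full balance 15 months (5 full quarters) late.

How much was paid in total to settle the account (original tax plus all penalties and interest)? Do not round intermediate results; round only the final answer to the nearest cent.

Late-payment penalty = 2% × R$81,900.00 × 15 mo = R$24,570.00
Interest: R$81,900.00 × ((1 + 0.0255)^5 − 1) = R$81,900.00 × 0.1341704… = R$10,988.5589…
Total = R$81,900.00 + R$24,570.0000 + R$10,988.5589… = R$117,458.56

R$117,458.56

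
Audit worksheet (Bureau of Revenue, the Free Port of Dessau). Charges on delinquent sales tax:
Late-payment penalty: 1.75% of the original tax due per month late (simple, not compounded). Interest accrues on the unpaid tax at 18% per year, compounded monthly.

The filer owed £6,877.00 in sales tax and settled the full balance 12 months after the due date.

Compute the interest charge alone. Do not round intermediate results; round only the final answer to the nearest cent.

Interest (18%/yr ÷ 12 = 1.5%/month): £6,877.00 × ((1 + 0.015)^12 − 1) = £1,345.2662…

£1,345.27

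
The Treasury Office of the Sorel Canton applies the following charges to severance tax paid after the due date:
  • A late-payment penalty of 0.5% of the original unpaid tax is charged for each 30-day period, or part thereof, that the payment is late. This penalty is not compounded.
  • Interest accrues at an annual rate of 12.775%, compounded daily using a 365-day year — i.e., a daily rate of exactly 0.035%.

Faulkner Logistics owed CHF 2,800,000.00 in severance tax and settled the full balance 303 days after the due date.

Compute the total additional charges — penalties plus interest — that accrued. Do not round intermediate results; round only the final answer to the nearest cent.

Penalty periods: ⌈303/30⌉ = 11; penalty = 11 × 0.5% × CHF 2,800,000.00 = CHF 154,000.00
Interest: CHF 2,800,000.00 × ((1 + 0.00035)^303 − 1) = CHF 2,800,000.00 × 0.11185684… = CHF 313,199.1490…
Penalties + interest = CHF 154,000.0000 + CHF 313,199.1490… = CHF 467,199.15

CHF 467,199.15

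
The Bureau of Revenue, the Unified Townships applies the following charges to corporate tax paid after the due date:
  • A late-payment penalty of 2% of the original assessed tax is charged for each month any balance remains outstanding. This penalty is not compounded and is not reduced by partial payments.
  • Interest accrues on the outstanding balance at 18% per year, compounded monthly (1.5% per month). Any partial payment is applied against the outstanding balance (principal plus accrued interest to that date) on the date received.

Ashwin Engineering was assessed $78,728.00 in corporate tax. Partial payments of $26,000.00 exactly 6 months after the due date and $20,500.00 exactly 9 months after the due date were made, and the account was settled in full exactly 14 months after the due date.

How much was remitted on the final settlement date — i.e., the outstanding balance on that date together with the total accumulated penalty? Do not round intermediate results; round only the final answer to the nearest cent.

$67,644.38

Balance at month 6: $78,728.0000 × (1 + 0.015)^6 = $86,084.6013…
After $26,000.00 payment: $86,084.6013… − $26,000.00 = $60,084.6013…
Balance at month 9: $60,084.6013… × (1 + 0.015)^3 = $62,829.1682…
After $20,500.00 payment: $62,829.1682… − $20,500.00 = $42,329.1682…
Balance at month 14: $42,329.1682… × (1 + 0.015)^5 = $45,600.5358…
Penalty: 14 × 2% × $78,728.00 = $22,043.84
Final settlement = outstanding balance + penalty = $45,600.5358… + $22,043.84 = $67,644.38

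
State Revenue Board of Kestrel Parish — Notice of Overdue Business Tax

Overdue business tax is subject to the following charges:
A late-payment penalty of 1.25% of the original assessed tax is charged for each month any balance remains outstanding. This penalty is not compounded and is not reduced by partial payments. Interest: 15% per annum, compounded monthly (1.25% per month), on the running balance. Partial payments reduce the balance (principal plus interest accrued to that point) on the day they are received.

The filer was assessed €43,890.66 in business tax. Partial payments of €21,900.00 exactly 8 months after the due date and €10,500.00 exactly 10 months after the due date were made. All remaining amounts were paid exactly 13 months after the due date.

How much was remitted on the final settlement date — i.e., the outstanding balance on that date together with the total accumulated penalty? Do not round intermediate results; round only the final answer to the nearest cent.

€24,513.25

Balance at month 8: €43,890.6600 × (1 + 0.0125)^8 = €48,476.6239…
After €21,900.00 payment: €48,476.6239… − €21,900.00 = €26,576.6239…
Balance at month 10: €26,576.6239… × (1 + 0.0125)^2 = €27,245.1921…
After €10,500.00 payment: €27,245.1921… − €10,500.00 = €16,745.1921…
Balance at month 13: €16,745.1921… × (1 + 0.0125)^3 = €17,381.0189…
Penalty: 13 × 1.25% × €43,890.66 = €7,132.23…
Final settlement = outstanding balance + penalty = €17,381.0189… + €7,132.23… = €24,513.25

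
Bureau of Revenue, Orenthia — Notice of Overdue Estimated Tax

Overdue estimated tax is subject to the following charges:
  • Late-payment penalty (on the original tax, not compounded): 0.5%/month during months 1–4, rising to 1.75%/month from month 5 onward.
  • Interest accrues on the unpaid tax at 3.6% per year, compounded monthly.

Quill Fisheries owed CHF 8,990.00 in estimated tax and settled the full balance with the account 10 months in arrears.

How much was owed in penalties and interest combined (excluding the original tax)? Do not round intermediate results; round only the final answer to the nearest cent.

CHF 1,397.12

Penalty, months 1–4: 4 × 0.5% × CHF 8,990.00 = CHF 179.80
Penalty, months 5–10: 6 × 1.75% × CHF 8,990.00 = CHF 943.95
Interest (3.6%/yr ÷ 12 = 0.3%/month): CHF 8,990.00 × ((1 + 0.003)^10 − 1) = CHF 273.3702…
Penalties + interest = CHF 1,123.7500 + CHF 273.3702… = CHF 1,397.12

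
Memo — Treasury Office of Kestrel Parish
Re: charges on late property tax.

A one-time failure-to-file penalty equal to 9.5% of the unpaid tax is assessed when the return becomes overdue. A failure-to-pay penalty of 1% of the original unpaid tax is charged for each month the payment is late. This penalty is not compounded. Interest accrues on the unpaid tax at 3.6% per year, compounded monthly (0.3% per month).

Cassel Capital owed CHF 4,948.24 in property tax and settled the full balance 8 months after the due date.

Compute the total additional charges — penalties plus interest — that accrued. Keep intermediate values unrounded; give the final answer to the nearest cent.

Failure-to-file penalty: 9.5% × CHF 4,948.24 = CHF 470.08…
Failure-to-pay penalty: 8 × 1% × CHF 4,948.24 = CHF 395.86…
Interest: CHF 4,948.24 × ((1 + 0.003)^8 − 1) = CHF 4,948.24 × 0.0242535… = CHF 120.0122…
Penalties + interest = CHF 865.9420 + CHF 120.0122… = CHF 985.95

CHF 985.95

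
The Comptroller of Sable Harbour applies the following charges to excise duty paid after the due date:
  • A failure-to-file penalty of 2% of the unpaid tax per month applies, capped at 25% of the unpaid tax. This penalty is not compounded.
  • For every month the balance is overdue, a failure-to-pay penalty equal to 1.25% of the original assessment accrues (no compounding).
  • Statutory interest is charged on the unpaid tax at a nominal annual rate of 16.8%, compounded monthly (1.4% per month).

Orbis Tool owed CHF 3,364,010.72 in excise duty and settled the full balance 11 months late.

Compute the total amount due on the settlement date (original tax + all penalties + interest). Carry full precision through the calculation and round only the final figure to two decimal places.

Failure-to-file: 11 × 2% × CHF 3,364,010.72 = CHF 740,082.36… (under the 25% cap)
Failure-to-pay penalty = 1.25% × CHF 3,364,010.72 × 11 mo = CHF 462,551.47…
Interest: CHF 3,364,010.72 × ((1 + 0.014)^11 − 1) = CHF 3,364,010.72 × 0.1652457… = CHF 555,888.2701…
Total = CHF 3,364,010.72 + CHF 1,202,633.8324 + CHF 555,888.2701… = CHF 5,122,532.82

CHF 5,122,532.82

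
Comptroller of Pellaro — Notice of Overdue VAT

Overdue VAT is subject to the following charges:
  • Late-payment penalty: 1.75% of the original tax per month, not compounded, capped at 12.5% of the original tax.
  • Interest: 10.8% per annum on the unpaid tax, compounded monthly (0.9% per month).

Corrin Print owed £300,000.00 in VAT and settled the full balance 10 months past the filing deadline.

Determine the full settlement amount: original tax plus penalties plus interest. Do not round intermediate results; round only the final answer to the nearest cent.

£365,620.16

Penalty (uncapped): 10 × 1.75% × £300,000.00 = £52,500.00; cap = 12.5% × £300,000.00 = £37,500.00 → penalty = £37,500.00
Interest: £300,000.00 × ((1 + 0.009)^10 − 1) = £300,000.00 × 0.0937339… = £28,120.1618…
Total = £300,000.00 + £37,500.0000 + £28,120.1618… = £365,620.16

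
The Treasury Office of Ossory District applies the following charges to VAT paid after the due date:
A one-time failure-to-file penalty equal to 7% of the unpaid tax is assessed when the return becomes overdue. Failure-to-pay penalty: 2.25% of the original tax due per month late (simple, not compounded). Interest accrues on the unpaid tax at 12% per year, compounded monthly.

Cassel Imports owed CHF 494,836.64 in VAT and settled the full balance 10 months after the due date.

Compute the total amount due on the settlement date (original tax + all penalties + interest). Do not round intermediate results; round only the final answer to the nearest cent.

Failure-to-file penalty: 7% × CHF 494,836.64 = CHF 34,638.56…
Failure-to-pay penalty: 10 × 2.25% × CHF 494,836.64 = CHF 111,338.24…
Interest (12%/yr ÷ 12 = 1%/month): CHF 494,836.64 × ((1 + 0.01)^10 − 1) = CHF 51,770.8610…
Total = CHF 494,836.64 + CHF 145,976.8088 + CHF 51,770.8610… = CHF 692,584.31

CHF 692,584.31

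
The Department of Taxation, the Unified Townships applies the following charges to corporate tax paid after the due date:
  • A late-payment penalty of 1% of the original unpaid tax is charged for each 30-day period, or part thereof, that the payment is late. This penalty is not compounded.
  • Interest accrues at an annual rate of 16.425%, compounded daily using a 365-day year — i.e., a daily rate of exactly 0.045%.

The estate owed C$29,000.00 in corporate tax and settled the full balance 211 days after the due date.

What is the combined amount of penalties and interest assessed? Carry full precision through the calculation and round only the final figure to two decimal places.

Penalty periods: ⌈211/30⌉ = 8; penalty = 8 × 1% × C$29,000.00 = C$2,320.00
Interest: C$29,000.00 × ((1 + 0.00045)^211 − 1) = C$29,000.00 × 0.09958039… = C$2,887.8313…
Penalties + interest = C$2,320.0000 + C$2,887.8313… = C$5,207.83

C$5,207.83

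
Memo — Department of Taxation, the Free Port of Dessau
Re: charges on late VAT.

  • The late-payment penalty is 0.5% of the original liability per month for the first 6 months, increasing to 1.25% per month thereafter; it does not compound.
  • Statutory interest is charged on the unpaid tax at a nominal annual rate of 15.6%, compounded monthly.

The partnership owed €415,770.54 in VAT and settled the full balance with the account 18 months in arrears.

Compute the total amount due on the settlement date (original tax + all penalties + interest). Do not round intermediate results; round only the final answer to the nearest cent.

€599,433.19

Penalty, months 1–6: 6 × 0.5% × €415,770.54 = €12,473.12…
Penalty, months 7–18: 12 × 1.25% × €415,770.54 = €62,365.58…
Interest (15.6%/yr ÷ 12 = 1.3%/month): €415,770.54 × ((1 + 0.013)^18 − 1) = €108,823.9564…
Total = €415,770.54 + €74,838.6972 + €108,823.9564… = €599,433.19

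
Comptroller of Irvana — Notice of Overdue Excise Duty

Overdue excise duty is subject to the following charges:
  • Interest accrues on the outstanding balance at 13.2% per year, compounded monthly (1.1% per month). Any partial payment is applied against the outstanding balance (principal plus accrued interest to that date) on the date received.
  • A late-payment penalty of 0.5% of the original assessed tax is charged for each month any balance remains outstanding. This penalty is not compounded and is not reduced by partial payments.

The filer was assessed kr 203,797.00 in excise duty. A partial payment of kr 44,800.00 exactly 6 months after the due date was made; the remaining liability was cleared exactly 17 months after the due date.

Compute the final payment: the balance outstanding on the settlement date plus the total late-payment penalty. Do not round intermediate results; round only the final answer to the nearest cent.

kr 212,246.23

Balance at month 6: kr 203,797.0000 × (1 + 0.011)^6 = kr 217,622.9636…
After kr 44,800.00 payment: kr 217,622.9636… − kr 44,800.00 = kr 172,822.9636…
Balance at month 17: kr 172,822.9636… × (1 + 0.011)^11 = kr 194,923.4815…
Penalty: 17 × 0.5% × kr 203,797.00 = kr 17,322.75…
Final settlement = outstanding balance + penalty = kr 194,923.4815… + kr 17,322.75… = kr 212,246.23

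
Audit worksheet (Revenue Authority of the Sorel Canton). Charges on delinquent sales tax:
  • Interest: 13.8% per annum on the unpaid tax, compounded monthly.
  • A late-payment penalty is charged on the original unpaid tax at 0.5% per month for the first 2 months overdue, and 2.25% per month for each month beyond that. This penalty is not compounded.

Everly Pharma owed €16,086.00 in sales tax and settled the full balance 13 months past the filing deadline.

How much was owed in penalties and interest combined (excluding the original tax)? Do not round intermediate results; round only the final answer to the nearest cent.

€6,720.14

Penalty, months 1–2: 2 × 0.5% × €16,086.00 = €160.86
Penalty, months 3–13: 11 × 2.25% × €16,086.00 = €3,981.29…
Interest (13.8%/yr ÷ 12 = 1.15%/month): €16,086.00 × ((1 + 0.0115)^13 − 1) = €2,577.9945…
Penalties + interest = €4,142.1450 + €2,577.9945… = €6,720.14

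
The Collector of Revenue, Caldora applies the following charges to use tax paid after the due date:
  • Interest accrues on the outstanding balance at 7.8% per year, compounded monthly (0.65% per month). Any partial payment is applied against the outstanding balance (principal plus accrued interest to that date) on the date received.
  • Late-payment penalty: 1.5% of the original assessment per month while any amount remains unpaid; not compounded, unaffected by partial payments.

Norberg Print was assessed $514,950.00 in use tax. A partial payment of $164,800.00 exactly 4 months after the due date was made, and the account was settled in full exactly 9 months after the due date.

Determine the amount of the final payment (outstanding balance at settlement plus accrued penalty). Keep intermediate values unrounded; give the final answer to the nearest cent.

$445,161.98

Balance at month 4: $514,950.0000 × (1 + 0.0065)^4 = $528,469.8064…
After $164,800.00 payment: $528,469.8064… − $164,800.00 = $363,669.8064…
Balance at month 9: $363,669.8064… × (1 + 0.0065)^5 = $375,643.7276…
Penalty: 9 × 1.5% × $514,950.00 = $69,518.25
Final settlement = outstanding balance + penalty = $375,643.7276… + $69,518.25 = $445,161.98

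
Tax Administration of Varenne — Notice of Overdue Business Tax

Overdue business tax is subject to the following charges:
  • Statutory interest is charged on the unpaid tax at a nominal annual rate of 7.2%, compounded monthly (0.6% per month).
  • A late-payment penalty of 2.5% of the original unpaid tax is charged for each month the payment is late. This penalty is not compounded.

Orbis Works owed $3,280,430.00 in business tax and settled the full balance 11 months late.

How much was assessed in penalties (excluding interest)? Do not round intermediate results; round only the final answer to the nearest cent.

$902,118.25

Late-payment penalty: 11 × 2.5% × $3,280,430.00 = $902,118.25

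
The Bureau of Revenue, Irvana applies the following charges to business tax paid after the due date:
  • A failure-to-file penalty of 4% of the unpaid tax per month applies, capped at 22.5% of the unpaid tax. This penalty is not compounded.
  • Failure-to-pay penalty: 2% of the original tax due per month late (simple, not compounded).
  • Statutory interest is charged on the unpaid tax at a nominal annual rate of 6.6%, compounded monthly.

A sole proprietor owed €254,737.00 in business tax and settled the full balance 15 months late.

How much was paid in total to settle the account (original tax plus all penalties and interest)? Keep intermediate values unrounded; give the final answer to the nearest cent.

€410,318.44

Failure-to-file: 15 × 4% × €254,737.00 = €152,842.20, capped at 22.5% × €254,737.00 = €57,315.83…
Failure-to-pay penalty = 2% × €254,737.00 × 15 mo = €76,421.10
Interest (6.6%/yr ÷ 12 = 0.55%/month): €254,737.00 × ((1 + 0.0055)^15 − 1) = €21,844.5167…
Total = €254,737.00 + €133,736.9250 + €21,844.5167… = €410,318.44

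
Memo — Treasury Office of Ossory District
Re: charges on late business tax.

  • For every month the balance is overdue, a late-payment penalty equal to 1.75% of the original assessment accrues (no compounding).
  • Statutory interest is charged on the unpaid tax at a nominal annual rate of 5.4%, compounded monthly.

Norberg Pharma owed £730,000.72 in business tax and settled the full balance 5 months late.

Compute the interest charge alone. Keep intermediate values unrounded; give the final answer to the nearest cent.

Interest (5.4%/yr ÷ 12 = 0.45%/month): £730,000.72 × ((1 + 0.0045)^5 − 1) = £16,573.5081…

£16,573.51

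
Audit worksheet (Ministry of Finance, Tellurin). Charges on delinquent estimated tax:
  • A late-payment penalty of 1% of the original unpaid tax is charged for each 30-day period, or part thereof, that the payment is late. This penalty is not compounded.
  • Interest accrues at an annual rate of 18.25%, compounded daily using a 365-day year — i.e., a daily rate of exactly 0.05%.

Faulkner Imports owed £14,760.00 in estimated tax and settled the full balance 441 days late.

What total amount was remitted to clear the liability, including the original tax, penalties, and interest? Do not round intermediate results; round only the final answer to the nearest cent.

Penalty periods: ⌈441/30⌉ = 15; penalty = 15 × 1% × £14,760.00 = £2,214.00
Interest: £14,760.00 × ((1 + 0.0005)^441 − 1) = £14,760.00 × 0.24663123… = £3,640.2769…
Total = £14,760.00 + £2,214.0000 + £3,640.2769… = £20,614.28

£20,614.28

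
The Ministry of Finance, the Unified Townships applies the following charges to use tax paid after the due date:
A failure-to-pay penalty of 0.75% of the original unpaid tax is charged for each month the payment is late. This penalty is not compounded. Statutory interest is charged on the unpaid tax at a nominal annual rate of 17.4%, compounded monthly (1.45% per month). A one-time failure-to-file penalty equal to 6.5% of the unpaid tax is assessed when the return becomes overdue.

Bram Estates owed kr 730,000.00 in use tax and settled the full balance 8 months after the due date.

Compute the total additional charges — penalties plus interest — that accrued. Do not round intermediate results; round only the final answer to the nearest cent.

Failure-to-file penalty: 6.5% × kr 730,000.00 = kr 47,450.00
Failure-to-pay penalty: 8 × 0.75% × kr 730,000.00 = kr 43,800.00
Interest: kr 730,000.00 × ((1 + 0.0145)^8 − 1) = kr 730,000.00 × 0.1220609… = kr 89,104.4231…
Penalties + interest = kr 91,250.0000 + kr 89,104.4231… = kr 180,354.42

kr 180,354.42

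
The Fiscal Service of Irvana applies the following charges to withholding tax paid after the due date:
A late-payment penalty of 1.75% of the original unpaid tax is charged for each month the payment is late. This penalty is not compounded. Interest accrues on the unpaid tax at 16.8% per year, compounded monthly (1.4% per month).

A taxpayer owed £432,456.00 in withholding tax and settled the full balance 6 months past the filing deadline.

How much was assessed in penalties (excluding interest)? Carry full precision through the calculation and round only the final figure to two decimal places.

Late-payment penalty: 6 × 1.75% × £432,456.00 = £45,407.88

£45,407.88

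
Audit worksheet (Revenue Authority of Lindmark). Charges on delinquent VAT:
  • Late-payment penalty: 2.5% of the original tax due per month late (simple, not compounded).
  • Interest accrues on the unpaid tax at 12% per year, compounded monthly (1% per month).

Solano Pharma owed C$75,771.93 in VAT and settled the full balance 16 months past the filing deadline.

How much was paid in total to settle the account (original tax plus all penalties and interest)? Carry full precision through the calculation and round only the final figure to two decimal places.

Late-payment penalty = 2.5% × C$75,771.93 × 16 mo = C$30,308.77…
Interest: C$75,771.93 × ((1 + 0.01)^16 − 1) = C$75,771.93 × 0.1725786… = C$13,076.6170…
Total = C$75,771.93 + C$30,308.7720 + C$13,076.6170… = C$119,157.32

C$119,157.32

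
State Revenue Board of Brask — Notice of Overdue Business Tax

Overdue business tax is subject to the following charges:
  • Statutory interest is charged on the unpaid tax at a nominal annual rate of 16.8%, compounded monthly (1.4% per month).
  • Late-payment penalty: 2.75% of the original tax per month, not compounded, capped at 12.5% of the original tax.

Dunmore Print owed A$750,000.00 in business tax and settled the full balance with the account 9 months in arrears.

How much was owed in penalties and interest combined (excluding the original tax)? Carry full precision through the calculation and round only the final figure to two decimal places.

A$193,718.55

Penalty (uncapped): 9 × 2.75% × A$750,000.00 = A$185,625.00; cap = 12.5% × A$750,000.00 = A$93,750.00 → penalty = A$93,750.00
Interest: A$750,000.00 × ((1 + 0.014)^9 − 1) = A$750,000.00 × 0.1332914… = A$99,968.5536…
Penalties + interest = A$93,750.0000 + A$99,968.5536… = A$193,718.55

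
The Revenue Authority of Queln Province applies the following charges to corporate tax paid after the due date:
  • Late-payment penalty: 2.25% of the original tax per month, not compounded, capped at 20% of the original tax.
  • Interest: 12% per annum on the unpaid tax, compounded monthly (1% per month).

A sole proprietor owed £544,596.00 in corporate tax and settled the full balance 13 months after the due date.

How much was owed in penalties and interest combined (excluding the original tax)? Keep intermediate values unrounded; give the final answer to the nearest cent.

£184,124.25

Penalty (uncapped): 13 × 2.25% × £544,596.00 = £159,294.33; cap = 20% × £544,596.00 = £108,919.20 → penalty = £108,919.20
Interest: £544,596.00 × ((1 + 0.01)^13 − 1) = £544,596.00 × 0.1380933… = £75,205.0482…
Penalties + interest = £108,919.2000 + £75,205.0482… = £184,124.25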